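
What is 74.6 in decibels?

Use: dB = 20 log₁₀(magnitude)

dB = 20 log₁₀(74.6) = 37.5 dB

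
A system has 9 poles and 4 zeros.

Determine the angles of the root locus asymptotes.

n - m = 9 - 4 = 5. Angles: θk = (2k + 1)·180°/5 = 36°, 108°, 180°, 252°, 324°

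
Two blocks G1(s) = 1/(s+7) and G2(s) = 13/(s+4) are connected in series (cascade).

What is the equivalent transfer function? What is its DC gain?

Series: multiply transfer functions. G_eq = 1/(s+7) × 13/(s+4) = 13/((s+7)(s+4)). DC gain = 13/(7×4) = 0.4643.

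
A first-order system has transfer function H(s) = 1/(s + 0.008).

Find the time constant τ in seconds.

For H(s) = 1/(s + 1/τ), the pole is at -1/τ = -0.008, so τ = 1/0.008 = 125 s.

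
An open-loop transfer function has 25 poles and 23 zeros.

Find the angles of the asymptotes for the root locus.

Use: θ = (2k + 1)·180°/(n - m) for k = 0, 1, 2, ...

n - m = 25 - 23 = 2. Angles: θk = (2k + 1)·180°/2 = 90°, 270°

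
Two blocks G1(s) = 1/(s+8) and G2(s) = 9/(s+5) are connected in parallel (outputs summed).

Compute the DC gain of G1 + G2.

Parallel: G_eq = G1 + G2. DC gain = G1(0) + G2(0) = 1/8 + 9/5 = 0.125 + 1.8 = 1.925.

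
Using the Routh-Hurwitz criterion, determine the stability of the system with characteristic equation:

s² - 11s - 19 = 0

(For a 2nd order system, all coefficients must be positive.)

Coefficients: 1, -11, -19. b=-11, c=-19 not positive, so system is unstable.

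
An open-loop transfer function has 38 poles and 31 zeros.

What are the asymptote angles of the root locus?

n - m = 38 - 31 = 7. Angles: θk = (2k + 1)·180°/7 = 25.71°, 77.14°, 128.57°, 180°, 231.43°, 282.86°, 334.29°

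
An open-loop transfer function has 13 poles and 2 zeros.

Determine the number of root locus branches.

Root locus has n branches where n = number of poles = 13.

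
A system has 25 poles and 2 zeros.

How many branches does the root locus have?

Root locus has n branches where n = number of poles = 25.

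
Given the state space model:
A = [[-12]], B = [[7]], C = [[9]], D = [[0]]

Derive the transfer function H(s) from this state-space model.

(sI - A)⁻¹ = 1/(s + 12). H(s) = 9 × 7/(s + 12) + 0 = 63/(s + 12).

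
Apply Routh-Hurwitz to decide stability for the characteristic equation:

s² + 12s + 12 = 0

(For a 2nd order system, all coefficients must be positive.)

Coefficients: 1, 12, 12. All positive, so system is stable.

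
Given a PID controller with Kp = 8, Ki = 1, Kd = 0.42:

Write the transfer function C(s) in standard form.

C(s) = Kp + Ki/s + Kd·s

Substituting values: C(s) = 8 + 1/s + 0.42s = (0.42s² + 8s + 1)/s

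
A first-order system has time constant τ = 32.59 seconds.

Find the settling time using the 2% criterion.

For first-order system, 2% settling time ≈ 4τ = 4 × 32.59 = 130.36 s.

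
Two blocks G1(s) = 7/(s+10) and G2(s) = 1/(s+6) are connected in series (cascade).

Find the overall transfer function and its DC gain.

Series: multiply transfer functions. G_eq = 7/(s+10) × 1/(s+6) = 7/((s+10)(s+6)). DC gain = 7/(10×6) = 0.1167.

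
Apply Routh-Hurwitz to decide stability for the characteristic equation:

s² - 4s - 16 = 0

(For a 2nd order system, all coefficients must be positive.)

Coefficients: 1, -4, -16. b=-4, c=-16 not positive, so system is unstable.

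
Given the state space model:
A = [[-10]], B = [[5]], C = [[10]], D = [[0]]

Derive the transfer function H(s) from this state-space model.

(sI - A)⁻¹ = 1/(s + 10). H(s) = 10 × 5/(s + 10) + 0 = 50/(s + 10).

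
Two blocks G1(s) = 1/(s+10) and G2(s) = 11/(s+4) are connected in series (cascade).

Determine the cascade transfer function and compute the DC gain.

Series: multiply transfer functions. G_eq = 1/(s+10) × 11/(s+4) = 11/((s+10)(s+4)). DC gain = 11/(10×4) = 0.275.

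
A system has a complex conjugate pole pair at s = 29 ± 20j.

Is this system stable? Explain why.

Real part of poles is 29 (> 0, right half-plane). Unstable.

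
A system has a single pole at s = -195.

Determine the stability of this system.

Pole at s = -195 is in the left half-plane. Stable.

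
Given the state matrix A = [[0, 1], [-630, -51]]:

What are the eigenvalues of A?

det(A - λI) = λ² - (-51)λ + 630 = (λ - (-21))(λ - (-30)). Eigenvalues: -21, -30.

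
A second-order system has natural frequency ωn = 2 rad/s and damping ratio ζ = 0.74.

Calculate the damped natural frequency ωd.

ωd = ωn√(1 - ζ²) = 2√(1 - 0.74²) = 1.35 rad/s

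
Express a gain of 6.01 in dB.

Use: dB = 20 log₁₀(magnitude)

dB = 20 log₁₀(6.01) = 15.6 dB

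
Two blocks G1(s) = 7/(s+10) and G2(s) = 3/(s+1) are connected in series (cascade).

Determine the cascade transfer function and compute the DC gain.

Series: multiply transfer functions. G_eq = 7/(s+10) × 3/(s+1) = 21/((s+10)(s+1)). DC gain = 21/(10×1) = 2.1.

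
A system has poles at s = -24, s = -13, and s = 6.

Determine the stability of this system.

Pole(s) at s = 6 are not in the left half-plane. System is unstable.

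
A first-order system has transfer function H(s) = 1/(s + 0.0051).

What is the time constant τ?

For H(s) = 1/(s + 1/τ), the pole is at -1/τ = -0.0051, so τ = 1/0.0051 = 196.1 s.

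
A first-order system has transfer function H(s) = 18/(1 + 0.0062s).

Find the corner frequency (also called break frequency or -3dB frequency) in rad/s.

Corner frequency = 1/τ = 1/0.0062 = 161.29 rad/s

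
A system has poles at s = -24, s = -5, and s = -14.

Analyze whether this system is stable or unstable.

All poles are in the left half-plane. System is stable.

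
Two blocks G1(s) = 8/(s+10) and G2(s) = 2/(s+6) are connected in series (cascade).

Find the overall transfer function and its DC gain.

Series: multiply transfer functions. G_eq = 8/(s+10) × 2/(s+6) = 16/((s+10)(s+6)). DC gain = 16/(10×6) = 0.2667.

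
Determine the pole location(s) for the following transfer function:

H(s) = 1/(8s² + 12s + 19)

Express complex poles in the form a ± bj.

Discriminant = 12² - 4×8×19 = 144 - 608 = -464 < 0, so the poles are a complex conjugate pair s = (-12 ± j√464)/(2×8). Real part = -12/(2×8) = -12/16 = -0.75; imaginary part = ±√464/(2×8) ≈ 1.3463. Poles: s = -0.75 ± 1.3463j.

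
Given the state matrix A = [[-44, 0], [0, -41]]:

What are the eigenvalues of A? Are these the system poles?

For diagonal matrix, eigenvalues are diagonal entries: λ₁ = -44, λ₂ = -41. Eigenvalues of A = system poles.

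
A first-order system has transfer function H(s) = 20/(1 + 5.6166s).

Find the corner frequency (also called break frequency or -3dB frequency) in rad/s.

Corner frequency = 1/τ = 1/5.6166 = 0.178 rad/s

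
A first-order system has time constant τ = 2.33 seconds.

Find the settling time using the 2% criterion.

For first-order system, 2% settling time ≈ 4τ = 4 × 2.33 = 9.32 s.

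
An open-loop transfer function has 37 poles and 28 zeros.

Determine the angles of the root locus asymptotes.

n - m = 37 - 28 = 9. Angles: θk = (2k + 1)·180°/9 = 20°, 60°, 100°, 140°, 180°, 220°, 260°, 300°, 340°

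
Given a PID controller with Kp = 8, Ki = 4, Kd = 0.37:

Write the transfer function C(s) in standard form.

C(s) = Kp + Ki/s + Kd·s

Substituting values: C(s) = 8 + 4/s + 0.37s = (0.37s² + 8s + 4)/s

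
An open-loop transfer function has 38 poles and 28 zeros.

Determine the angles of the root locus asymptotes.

n - m = 38 - 28 = 10. Angles: θk = (2k + 1)·180°/10 = 18°, 54°, 90°, 126°, 162°, 198°, 234°, 270°, 306°, 342°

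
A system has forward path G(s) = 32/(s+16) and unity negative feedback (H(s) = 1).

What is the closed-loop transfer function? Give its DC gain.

T(s) = G/(1+GH) = [32/(s+16)] / [1 + 32/(s+16)] = 32/(s+16+32) = 32/(s+48). DC gain = 32/48 = 0.6667.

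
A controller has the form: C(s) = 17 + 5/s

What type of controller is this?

This is a Proportional-Integral (PI) controller.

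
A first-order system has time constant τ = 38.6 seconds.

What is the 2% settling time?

For first-order system, 2% settling time ≈ 4τ = 4 × 38.6 = 154.4 s.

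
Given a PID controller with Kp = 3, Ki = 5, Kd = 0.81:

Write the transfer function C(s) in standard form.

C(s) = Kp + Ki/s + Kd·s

Substituting values: C(s) = 3 + 5/s + 0.81s = (0.81s² + 3s + 5)/s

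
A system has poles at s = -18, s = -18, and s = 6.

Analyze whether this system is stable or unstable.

Pole(s) at s = 6 are not in the left half-plane. System is unstable.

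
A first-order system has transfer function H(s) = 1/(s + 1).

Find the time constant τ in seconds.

For H(s) = 1/(s + 1/τ), the pole is at -1/τ = -1, so τ = 1/1 = 1 s.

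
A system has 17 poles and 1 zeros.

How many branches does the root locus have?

Root locus has n branches where n = number of poles = 17.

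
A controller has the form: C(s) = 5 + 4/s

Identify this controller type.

This is a Proportional-Integral (PI) controller.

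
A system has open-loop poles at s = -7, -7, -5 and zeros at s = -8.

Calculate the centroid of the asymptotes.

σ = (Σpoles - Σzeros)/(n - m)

σ = (Σpoles - Σzeros)/(n - m) = (-19 - (-8))/(3 - 1) = -11/2 = -5.5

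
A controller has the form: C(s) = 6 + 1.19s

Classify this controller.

This is a Proportional-Derivative (PD) controller.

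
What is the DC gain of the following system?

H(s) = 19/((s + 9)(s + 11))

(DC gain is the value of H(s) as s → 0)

DC gain = H(0) = 19/(9 × 11) = 19/99 = 0.1919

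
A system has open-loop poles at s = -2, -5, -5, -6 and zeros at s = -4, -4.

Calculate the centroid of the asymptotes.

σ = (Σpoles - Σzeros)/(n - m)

σ = (Σpoles - Σzeros)/(n - m) = (-18 - (-8))/(4 - 2) = -10/2 = -5.0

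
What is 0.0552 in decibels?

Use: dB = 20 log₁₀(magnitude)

dB = 20 log₁₀(0.0552) = -25.2 dB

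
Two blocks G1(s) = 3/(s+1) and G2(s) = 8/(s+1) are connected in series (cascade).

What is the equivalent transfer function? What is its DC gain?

Series: multiply transfer functions. G_eq = 3/(s+1) × 8/(s+1) = 24/((s+1)(s+1)). DC gain = 24/(1×1) = 24.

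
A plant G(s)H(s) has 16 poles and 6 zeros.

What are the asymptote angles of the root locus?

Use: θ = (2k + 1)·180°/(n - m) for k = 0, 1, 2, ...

n - m = 16 - 6 = 10. Angles: θk = (2k + 1)·180°/10 = 18°, 54°, 90°, 126°, 162°, 198°, 234°, 270°, 306°, 342°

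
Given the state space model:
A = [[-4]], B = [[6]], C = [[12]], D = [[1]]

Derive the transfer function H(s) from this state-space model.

(sI - A)⁻¹ = 1/(s + 4). H(s) = 12×6/(s + 4) + 1 = (s + 76)/(s + 4).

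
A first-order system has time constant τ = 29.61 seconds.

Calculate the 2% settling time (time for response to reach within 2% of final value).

For first-order system, 2% settling time ≈ 4τ = 4 × 29.61 = 118.44 s.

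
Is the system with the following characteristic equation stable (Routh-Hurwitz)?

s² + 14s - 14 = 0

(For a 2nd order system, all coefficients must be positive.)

Coefficients: 1, 14, -14. c=-14 not positive, so system is unstable.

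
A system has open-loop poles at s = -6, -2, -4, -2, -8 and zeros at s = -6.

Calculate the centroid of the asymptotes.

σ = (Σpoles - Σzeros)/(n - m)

σ = (Σpoles - Σzeros)/(n - m) = (-22 - (-6))/(5 - 1) = -16/4 = -4.0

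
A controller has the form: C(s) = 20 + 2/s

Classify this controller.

This is a Proportional-Integral (PI) controller.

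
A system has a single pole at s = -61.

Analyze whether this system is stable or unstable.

Pole at s = -61 is in the left half-plane. Stable.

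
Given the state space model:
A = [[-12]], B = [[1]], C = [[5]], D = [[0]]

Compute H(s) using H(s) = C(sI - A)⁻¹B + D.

(sI - A)⁻¹ = 1/(s + 12). H(s) = 5 × 1/(s + 12) + 0 = 5/(s + 12).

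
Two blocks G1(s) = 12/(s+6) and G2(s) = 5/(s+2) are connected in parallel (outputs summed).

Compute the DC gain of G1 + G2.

Parallel: G_eq = G1 + G2. DC gain = G1(0) + G2(0) = 12/6 + 5/2 = 2 + 2.5 = 4.5.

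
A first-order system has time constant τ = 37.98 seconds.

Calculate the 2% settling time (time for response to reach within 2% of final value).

For first-order system, 2% settling time ≈ 4τ = 4 × 37.98 = 151.92 s.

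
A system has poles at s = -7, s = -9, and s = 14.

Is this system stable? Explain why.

Pole(s) at s = 14 are not in the left half-plane. System is unstable.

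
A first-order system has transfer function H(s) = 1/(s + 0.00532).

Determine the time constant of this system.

For H(s) = 1/(s + 1/τ), the pole is at -1/τ = -0.00532, so τ = 1/0.00532 = 188 s.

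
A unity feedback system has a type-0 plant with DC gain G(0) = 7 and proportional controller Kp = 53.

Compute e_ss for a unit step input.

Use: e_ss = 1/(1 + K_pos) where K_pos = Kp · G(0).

K_pos = Kp · G(0) = 53 × 7 = 371. e_ss = 1/(1 + 371) = 0.0027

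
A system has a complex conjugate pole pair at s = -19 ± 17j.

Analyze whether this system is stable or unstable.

Real part of poles is -19 (< 0, left half-plane). Stable.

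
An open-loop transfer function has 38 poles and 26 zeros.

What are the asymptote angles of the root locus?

n - m = 38 - 26 = 12. Angles: θk = (2k + 1)·180°/12 = 15°, 45°, 75°, 105°, 135°, 165°, 195°, 225°, 255°, 285°, 315°, 345°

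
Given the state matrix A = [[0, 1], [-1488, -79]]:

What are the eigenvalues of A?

det(A - λI) = λ² - (-79)λ + 1488 = (λ - (-31))(λ - (-48)). Eigenvalues: -31, -48.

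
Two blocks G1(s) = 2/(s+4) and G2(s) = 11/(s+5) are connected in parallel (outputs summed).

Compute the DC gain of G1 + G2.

Parallel: G_eq = G1 + G2. DC gain = G1(0) + G2(0) = 2/4 + 11/5 = 0.5 + 2.2 = 2.7.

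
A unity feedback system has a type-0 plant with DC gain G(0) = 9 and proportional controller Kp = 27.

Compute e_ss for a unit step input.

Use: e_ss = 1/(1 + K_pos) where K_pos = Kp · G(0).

K_pos = Kp · G(0) = 27 × 9 = 243. e_ss = 1/(1 + 243) = 0.0041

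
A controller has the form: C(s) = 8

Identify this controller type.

This is a Proportional (P) controller.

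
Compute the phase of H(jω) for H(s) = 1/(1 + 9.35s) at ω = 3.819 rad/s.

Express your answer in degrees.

Phase = -arctan(ωτ) = -arctan(3.819 × 9.35) = -88.4°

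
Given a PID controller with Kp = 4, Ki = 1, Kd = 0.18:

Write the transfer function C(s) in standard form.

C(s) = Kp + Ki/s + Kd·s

Substituting values: C(s) = 4 + 1/s + 0.18s = (0.18s² + 4s + 1)/s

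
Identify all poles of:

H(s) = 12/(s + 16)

Pole is where denominator = 0: s + 16 = 0, so s = -16.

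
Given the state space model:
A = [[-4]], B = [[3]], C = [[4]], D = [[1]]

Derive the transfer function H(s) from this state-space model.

(sI - A)⁻¹ = 1/(s + 4). H(s) = 4×3/(s + 4) + 1 = (s + 16)/(s + 4).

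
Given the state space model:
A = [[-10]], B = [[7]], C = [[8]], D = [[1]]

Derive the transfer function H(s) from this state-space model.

(sI - A)⁻¹ = 1/(s + 10). H(s) = 8×7/(s + 10) + 1 = (s + 66)/(s + 10).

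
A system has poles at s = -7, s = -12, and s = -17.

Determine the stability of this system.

All poles are in the left half-plane. System is stable.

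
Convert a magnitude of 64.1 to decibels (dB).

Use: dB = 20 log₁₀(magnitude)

dB = 20 log₁₀(64.1) = 36.1 dB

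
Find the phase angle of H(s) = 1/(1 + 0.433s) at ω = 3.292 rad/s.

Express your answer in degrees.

Phase = -arctan(ωτ) = -arctan(3.292 × 0.433) = -54.9°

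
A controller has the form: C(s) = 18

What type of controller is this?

This is a Proportional (P) controller.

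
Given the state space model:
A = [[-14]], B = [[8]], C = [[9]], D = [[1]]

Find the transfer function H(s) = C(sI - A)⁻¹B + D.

(sI - A)⁻¹ = 1/(s + 14). H(s) = 9×8/(s + 14) + 1 = (s + 86)/(s + 14).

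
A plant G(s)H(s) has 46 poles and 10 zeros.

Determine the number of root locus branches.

Root locus has n branches where n = number of poles = 46.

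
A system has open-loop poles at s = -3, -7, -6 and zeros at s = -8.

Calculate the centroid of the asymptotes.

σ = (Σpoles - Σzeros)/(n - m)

σ = (Σpoles - Σzeros)/(n - m) = (-16 - (-8))/(3 - 1) = -8/2 = -4.0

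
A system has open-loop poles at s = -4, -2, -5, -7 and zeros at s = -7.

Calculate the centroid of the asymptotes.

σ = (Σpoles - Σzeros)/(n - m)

σ = (Σpoles - Σzeros)/(n - m) = (-18 - (-7))/(4 - 1) = -11/3 = -3.67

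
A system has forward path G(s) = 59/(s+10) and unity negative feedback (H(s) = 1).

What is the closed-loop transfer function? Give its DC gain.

T(s) = G/(1+GH) = [59/(s+10)] / [1 + 59/(s+10)] = 59/(s+10+59) = 59/(s+69). DC gain = 59/69 = 0.8551.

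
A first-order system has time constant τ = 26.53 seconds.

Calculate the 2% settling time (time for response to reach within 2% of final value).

For first-order system, 2% settling time ≈ 4τ = 4 × 26.53 = 106.12 s.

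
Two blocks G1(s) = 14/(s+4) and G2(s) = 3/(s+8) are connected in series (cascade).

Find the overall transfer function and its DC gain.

Series: multiply transfer functions. G_eq = 14/(s+4) × 3/(s+8) = 42/((s+4)(s+8)). DC gain = 42/(4×8) = 1.3125.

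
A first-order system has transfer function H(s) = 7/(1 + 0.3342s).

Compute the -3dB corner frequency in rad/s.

Corner frequency = 1/τ = 1/0.3342 = 2.992 rad/s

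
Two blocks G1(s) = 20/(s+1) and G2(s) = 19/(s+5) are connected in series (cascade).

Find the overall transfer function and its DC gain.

Series: multiply transfer functions. G_eq = 20/(s+1) × 19/(s+5) = 380/((s+1)(s+5)). DC gain = 380/(1×5) = 76.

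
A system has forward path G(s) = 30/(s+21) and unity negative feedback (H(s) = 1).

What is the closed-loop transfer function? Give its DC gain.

T(s) = G/(1+GH) = [30/(s+21)] / [1 + 30/(s+21)] = 30/(s+21+30) = 30/(s+51). DC gain = 30/51 = 0.5882.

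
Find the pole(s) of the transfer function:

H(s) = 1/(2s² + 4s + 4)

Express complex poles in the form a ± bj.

Discriminant = 4² - 4×2×4 = 16 - 32 = -16 < 0, so the poles are a complex conjugate pair s = (-4 ± j√16)/(2×2). Real part = -4/(2×2) = -4/4 = -1; imaginary part = ±√16/(2×2) = 4/4 = 1. Poles: s = -1 ± 1j.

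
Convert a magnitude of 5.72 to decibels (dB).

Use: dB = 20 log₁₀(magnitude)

dB = 20 log₁₀(5.72) = 15.1 dB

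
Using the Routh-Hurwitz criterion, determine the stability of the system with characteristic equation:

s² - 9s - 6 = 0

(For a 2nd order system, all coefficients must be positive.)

Coefficients: 1, -9, -6. b=-9, c=-6 not positive, so system is unstable.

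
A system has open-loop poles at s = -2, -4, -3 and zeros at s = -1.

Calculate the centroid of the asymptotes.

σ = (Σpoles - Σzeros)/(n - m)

σ = (Σpoles - Σzeros)/(n - m) = (-9 - (-1))/(3 - 1) = -8/2 = -4.0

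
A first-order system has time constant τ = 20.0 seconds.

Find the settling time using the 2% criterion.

For first-order system, 2% settling time ≈ 4τ = 4 × 20.0 = 80.0 s.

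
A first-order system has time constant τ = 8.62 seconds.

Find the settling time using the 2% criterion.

For first-order system, 2% settling time ≈ 4τ = 4 × 8.62 = 34.48 s.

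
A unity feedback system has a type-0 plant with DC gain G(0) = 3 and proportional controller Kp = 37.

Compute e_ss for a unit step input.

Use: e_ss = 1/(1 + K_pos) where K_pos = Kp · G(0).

K_pos = Kp · G(0) = 37 × 3 = 111. e_ss = 1/(1 + 111) = 0.0089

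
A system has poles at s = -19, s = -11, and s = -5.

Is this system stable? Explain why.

All poles are in the left half-plane. System is stable.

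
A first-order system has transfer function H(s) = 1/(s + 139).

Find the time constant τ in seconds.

For H(s) = 1/(s + 1/τ), the pole is at -1/τ = -139, so τ = 1/139 = 0.0072 s.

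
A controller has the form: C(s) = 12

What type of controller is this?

This is a Proportional (P) controller.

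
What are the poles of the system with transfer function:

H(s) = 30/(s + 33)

Pole is where denominator = 0: s + 33 = 0, so s = -33.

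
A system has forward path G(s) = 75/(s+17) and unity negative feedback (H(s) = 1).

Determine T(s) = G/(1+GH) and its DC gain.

T(s) = G/(1+GH) = [75/(s+17)] / [1 + 75/(s+17)] = 75/(s+17+75) = 75/(s+92). DC gain = 75/92 = 0.8152.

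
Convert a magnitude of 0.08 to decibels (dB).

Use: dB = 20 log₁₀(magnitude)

dB = 20 log₁₀(0.08) = -21.9 dB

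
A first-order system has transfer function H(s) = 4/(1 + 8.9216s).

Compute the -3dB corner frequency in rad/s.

Corner frequency = 1/τ = 1/8.9216 = 0.112 rad/s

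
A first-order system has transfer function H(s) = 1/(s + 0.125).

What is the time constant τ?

For H(s) = 1/(s + 1/τ), the pole is at -1/τ = -0.125, so τ = 1/0.125 = 8 s.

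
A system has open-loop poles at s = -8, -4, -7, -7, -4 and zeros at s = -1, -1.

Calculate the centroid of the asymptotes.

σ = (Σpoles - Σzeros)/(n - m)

σ = (Σpoles - Σzeros)/(n - m) = (-30 - (-2))/(5 - 2) = -28/3 = -9.33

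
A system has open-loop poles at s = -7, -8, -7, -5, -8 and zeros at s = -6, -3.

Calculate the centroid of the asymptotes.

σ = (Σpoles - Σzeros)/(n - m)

σ = (Σpoles - Σzeros)/(n - m) = (-35 - (-9))/(5 - 2) = -26/3 = -8.67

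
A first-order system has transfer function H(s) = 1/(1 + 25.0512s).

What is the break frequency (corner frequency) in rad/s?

Corner frequency = 1/τ = 1/25.0512 = 0.04 rad/s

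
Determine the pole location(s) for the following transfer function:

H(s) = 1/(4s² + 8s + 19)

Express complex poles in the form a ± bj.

Discriminant = 8² - 4×4×19 = 64 - 304 = -240 < 0, so the poles are a complex conjugate pair s = (-8 ± j√240)/(2×4). Real part = -8/(2×4) = -8/8 = -1; imaginary part = ±√240/(2×4) ≈ 1.9365. Poles: s = -1 ± 1.9365j.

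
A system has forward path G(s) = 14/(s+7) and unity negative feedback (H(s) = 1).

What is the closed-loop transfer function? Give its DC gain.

T(s) = G/(1+GH) = [14/(s+7)] / [1 + 14/(s+7)] = 14/(s+7+14) = 14/(s+21). DC gain = 14/21 = 0.6667.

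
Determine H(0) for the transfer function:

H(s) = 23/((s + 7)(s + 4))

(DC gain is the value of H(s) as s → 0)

DC gain = H(0) = 23/(7 × 4) = 23/28 = 0.8214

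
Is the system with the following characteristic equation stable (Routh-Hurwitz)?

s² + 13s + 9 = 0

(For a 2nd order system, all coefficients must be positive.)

Coefficients: 1, 13, 9. All positive, so system is stable.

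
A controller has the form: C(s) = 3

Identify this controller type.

This is a Proportional (P) controller.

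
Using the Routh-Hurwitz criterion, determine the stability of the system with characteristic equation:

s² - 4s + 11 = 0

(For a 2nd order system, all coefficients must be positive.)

Coefficients: 1, -4, 11. b=-4 not positive, so system is unstable.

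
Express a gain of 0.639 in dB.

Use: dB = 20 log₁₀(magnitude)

dB = 20 log₁₀(0.639) = -3.9 dB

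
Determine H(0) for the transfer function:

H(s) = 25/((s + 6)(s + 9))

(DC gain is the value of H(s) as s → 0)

DC gain = H(0) = 25/(6 × 9) = 25/54 = 0.4630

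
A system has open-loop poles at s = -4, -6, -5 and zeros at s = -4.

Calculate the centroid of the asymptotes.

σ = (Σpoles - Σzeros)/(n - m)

σ = (Σpoles - Σzeros)/(n - m) = (-15 - (-4))/(3 - 1) = -11/2 = -5.5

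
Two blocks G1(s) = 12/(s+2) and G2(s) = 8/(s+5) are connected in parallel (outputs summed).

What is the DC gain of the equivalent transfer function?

Parallel: G_eq = G1 + G2. DC gain = G1(0) + G2(0) = 12/2 + 8/5 = 6 + 1.6 = 7.6.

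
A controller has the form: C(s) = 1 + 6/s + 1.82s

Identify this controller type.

This is a Proportional-Integral-Derivative (PID) controller.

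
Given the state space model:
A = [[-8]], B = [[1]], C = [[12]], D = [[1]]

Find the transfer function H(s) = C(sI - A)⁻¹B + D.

(sI - A)⁻¹ = 1/(s + 8). H(s) = 12×1/(s + 8) + 1 = (s + 20)/(s + 8).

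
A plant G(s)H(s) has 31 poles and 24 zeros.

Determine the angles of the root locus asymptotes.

n - m = 31 - 24 = 7. Angles: θk = (2k + 1)·180°/7 = 25.71°, 77.14°, 128.57°, 180°, 231.43°, 282.86°, 334.29°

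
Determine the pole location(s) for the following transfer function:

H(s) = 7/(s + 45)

Pole is where denominator = 0: s + 45 = 0, so s = -45.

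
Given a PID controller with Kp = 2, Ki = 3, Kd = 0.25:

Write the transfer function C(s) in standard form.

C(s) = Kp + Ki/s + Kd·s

Substituting values: C(s) = 2 + 3/s + 0.25s = (0.25s² + 2s + 3)/s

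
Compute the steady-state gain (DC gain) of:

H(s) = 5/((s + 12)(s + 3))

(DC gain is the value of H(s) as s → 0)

DC gain = H(0) = 5/(12 × 3) = 5/36 = 0.1389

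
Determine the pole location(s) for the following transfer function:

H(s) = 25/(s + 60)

Pole is where denominator = 0: s + 60 = 0, so s = -60.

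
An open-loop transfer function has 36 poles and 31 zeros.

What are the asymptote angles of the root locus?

n - m = 36 - 31 = 5. Angles: θk = (2k + 1)·180°/5 = 36°, 108°, 180°, 252°, 324°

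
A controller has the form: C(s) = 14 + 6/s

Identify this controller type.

This is a Proportional-Integral (PI) controller.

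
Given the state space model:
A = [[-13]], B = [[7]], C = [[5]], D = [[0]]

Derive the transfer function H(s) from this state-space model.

(sI - A)⁻¹ = 1/(s + 13). H(s) = 5 × 7/(s + 13) + 0 = 35/(s + 13).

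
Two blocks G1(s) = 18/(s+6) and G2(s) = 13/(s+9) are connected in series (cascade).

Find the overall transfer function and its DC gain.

Series: multiply transfer functions. G_eq = 18/(s+6) × 13/(s+9) = 234/((s+6)(s+9)). DC gain = 234/(6×9) = 4.3333.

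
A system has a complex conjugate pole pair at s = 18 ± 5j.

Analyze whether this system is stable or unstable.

Real part of poles is 18 (> 0, right half-plane). Unstable.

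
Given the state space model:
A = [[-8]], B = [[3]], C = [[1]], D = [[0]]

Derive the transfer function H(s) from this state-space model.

(sI - A)⁻¹ = 1/(s + 8). H(s) = 1 × 3/(s + 8) + 0 = 3/(s + 8).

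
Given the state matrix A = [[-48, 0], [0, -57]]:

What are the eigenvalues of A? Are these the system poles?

For diagonal matrix, eigenvalues are diagonal entries: λ₁ = -48, λ₂ = -57. Eigenvalues of A = system poles.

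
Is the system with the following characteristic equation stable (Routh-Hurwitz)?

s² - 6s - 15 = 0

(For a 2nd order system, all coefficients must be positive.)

Coefficients: 1, -6, -15. b=-6, c=-15 not positive, so system is unstable.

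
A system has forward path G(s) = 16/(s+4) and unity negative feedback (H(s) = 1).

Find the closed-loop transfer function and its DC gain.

T(s) = G/(1+GH) = [16/(s+4)] / [1 + 16/(s+4)] = 16/(s+4+16) = 16/(s+20). DC gain = 16/20 = 0.8.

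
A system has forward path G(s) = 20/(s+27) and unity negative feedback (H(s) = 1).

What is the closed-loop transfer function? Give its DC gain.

T(s) = G/(1+GH) = [20/(s+27)] / [1 + 20/(s+27)] = 20/(s+27+20) = 20/(s+47). DC gain = 20/47 = 0.4255.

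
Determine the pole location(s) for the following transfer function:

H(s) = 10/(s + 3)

Pole is where denominator = 0: s + 3 = 0, so s = -3.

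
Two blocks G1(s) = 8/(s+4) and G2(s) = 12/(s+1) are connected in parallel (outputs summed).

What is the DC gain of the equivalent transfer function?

Parallel: G_eq = G1 + G2. DC gain = G1(0) + G2(0) = 8/4 + 12/1 = 2 + 12 = 14.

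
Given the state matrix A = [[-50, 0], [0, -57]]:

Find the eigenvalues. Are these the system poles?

For diagonal matrix, eigenvalues are diagonal entries: λ₁ = -50, λ₂ = -57. Eigenvalues of A = system poles.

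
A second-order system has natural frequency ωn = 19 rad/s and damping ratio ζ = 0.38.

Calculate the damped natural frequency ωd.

ωd = ωn√(1 - ζ²) = 19√(1 - 0.38²) = 17.57 rad/s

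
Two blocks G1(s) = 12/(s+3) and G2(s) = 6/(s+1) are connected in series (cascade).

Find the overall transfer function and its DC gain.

Series: multiply transfer functions. G_eq = 12/(s+3) × 6/(s+1) = 72/((s+3)(s+1)). DC gain = 72/(3×1) = 24.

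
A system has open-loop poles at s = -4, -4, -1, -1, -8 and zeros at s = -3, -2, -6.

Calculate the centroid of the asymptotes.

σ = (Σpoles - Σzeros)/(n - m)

σ = (Σpoles - Σzeros)/(n - m) = (-18 - (-11))/(5 - 3) = -7/2 = -3.5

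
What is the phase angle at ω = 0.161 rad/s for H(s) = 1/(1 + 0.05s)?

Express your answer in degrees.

Phase = -arctan(ωτ) = -arctan(0.161 × 0.05) = -0.5°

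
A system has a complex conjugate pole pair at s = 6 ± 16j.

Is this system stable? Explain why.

Real part of poles is 6 (> 0, right half-plane). Unstable.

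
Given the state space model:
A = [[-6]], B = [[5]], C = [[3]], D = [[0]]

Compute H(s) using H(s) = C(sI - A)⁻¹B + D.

(sI - A)⁻¹ = 1/(s + 6). H(s) = 3 × 5/(s + 6) + 0 = 15/(s + 6).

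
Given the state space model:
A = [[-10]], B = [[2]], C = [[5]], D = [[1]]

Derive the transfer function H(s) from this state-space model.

(sI - A)⁻¹ = 1/(s + 10). H(s) = 5×2/(s + 10) + 1 = (s + 20)/(s + 10).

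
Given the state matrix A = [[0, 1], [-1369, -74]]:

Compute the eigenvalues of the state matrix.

det(A - λI) = λ² - (-74)λ + 1369 = (λ - (-37))(λ - (-37)). Eigenvalues: -37, -37.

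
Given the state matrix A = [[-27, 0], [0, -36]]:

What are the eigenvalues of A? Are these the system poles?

For diagonal matrix, eigenvalues are diagonal entries: λ₁ = -27, λ₂ = -36. Eigenvalues of A = system poles.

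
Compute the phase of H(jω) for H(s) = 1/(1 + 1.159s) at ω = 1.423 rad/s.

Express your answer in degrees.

Phase = -arctan(ωτ) = -arctan(1.423 × 1.159) = -58.8°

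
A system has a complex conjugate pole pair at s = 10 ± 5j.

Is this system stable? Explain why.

Real part of poles is 10 (> 0, right half-plane). Unstable.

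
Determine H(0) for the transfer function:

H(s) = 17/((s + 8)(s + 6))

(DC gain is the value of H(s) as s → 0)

DC gain = H(0) = 17/(8 × 6) = 17/48 = 0.3542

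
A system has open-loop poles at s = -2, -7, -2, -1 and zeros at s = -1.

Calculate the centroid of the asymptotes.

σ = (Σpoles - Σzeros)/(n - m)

σ = (Σpoles - Σzeros)/(n - m) = (-12 - (-1))/(4 - 1) = -11/3 = -3.67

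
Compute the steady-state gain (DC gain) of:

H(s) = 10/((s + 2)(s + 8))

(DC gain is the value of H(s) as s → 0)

DC gain = H(0) = 10/(2 × 8) = 10/16 = 0.625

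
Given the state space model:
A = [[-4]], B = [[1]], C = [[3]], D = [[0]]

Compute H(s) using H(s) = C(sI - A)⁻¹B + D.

(sI - A)⁻¹ = 1/(s + 4). H(s) = 3 × 1/(s + 4) + 0 = 3/(s + 4).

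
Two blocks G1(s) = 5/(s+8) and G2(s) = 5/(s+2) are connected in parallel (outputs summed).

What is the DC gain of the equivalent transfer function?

Parallel: G_eq = G1 + G2. DC gain = G1(0) + G2(0) = 5/8 + 5/2 = 0.625 + 2.5 = 3.125.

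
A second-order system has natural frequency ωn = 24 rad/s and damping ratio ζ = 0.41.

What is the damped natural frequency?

ωd = ωn√(1 - ζ²) = 24√(1 - 0.41²) = 21.89 rad/s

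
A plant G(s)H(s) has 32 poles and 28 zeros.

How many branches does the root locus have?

Root locus has n branches where n = number of poles = 32.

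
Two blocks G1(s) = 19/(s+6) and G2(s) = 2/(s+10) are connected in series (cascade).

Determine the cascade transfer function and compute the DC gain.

Series: multiply transfer functions. G_eq = 19/(s+6) × 2/(s+10) = 38/((s+6)(s+10)). DC gain = 38/(6×10) = 0.6333.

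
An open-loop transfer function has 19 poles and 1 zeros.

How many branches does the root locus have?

Root locus has n branches where n = number of poles = 19.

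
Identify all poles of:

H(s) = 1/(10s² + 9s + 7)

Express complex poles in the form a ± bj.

Discriminant = 9² - 4×10×7 = 81 - 280 = -199 < 0, so the poles are a complex conjugate pair s = (-9 ± j√199)/(2×10). Real part = -9/(2×10) = -9/20 = -0.45; imaginary part = ±√199/(2×10) ≈ 0.7053. Poles: s = -0.45 ± 0.7053j.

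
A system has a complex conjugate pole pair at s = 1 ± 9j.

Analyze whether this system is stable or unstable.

Real part of poles is 1 (> 0, right half-plane). Unstable.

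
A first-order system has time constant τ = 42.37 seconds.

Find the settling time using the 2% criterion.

For first-order system, 2% settling time ≈ 4τ = 4 × 42.37 = 169.48 s.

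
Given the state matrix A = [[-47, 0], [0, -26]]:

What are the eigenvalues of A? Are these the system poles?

For diagonal matrix, eigenvalues are diagonal entries: λ₁ = -47, λ₂ = -26. Eigenvalues of A = system poles.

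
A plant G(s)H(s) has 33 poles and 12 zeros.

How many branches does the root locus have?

Root locus has n branches where n = number of poles = 33.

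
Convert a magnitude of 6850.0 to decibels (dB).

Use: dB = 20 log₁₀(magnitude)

dB = 20 log₁₀(6850.0) = 76.7 dB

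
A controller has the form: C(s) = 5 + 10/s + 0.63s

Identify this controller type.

This is a Proportional-Integral-Derivative (PID) controller.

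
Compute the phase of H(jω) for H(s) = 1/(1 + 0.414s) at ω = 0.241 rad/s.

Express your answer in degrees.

Phase = -arctan(ωτ) = -arctan(0.241 × 0.414) = -5.7°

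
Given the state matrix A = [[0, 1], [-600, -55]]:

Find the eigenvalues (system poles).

det(A - λI) = λ² - (-55)λ + 600 = (λ - (-40))(λ - (-15)). Eigenvalues: -40, -15.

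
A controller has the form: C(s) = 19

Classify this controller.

This is a Proportional (P) controller.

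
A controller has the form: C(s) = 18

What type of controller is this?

This is a Proportional (P) controller.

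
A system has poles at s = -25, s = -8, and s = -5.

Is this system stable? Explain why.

All poles are in the left half-plane. System is stable.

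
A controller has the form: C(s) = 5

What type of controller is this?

This is a Proportional (P) controller.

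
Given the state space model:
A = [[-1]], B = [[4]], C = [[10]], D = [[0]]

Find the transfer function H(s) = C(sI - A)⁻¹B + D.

(sI - A)⁻¹ = 1/(s + 1). H(s) = 10 × 4/(s + 1) + 0 = 40/(s + 1).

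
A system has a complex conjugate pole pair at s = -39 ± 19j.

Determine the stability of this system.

Real part of poles is -39 (< 0, left half-plane). Stable.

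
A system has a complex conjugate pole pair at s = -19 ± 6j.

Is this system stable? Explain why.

Real part of poles is -19 (< 0, left half-plane). Stable.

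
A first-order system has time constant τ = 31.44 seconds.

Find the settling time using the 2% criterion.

For first-order system, 2% settling time ≈ 4τ = 4 × 31.44 = 125.76 s.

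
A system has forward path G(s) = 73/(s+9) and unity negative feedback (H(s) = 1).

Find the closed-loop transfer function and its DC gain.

T(s) = G/(1+GH) = [73/(s+9)] / [1 + 73/(s+9)] = 73/(s+9+73) = 73/(s+82). DC gain = 73/82 = 0.8902.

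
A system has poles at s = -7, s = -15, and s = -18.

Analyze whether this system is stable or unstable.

All poles are in the left half-plane. System is stable.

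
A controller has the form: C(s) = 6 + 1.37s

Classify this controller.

This is a Proportional-Derivative (PD) controller.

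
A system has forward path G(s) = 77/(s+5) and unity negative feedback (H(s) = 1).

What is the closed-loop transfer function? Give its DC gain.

T(s) = G/(1+GH) = [77/(s+5)] / [1 + 77/(s+5)] = 77/(s+5+77) = 77/(s+82). DC gain = 77/82 = 0.9390.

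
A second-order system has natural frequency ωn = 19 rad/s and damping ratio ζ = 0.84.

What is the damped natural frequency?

ωd = ωn√(1 - ζ²) = 19√(1 - 0.84²) = 10.31 rad/s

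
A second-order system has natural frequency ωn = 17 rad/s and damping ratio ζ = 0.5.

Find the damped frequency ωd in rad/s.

ωd = ωn√(1 - ζ²) = 17√(1 - 0.5²) = 14.72 rad/s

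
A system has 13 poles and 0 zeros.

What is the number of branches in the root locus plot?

Root locus has n branches where n = number of poles = 13.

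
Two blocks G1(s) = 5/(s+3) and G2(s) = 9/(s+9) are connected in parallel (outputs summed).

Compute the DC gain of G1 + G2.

Parallel: G_eq = G1 + G2. DC gain = G1(0) + G2(0) = 5/3 + 9/9 = 1.6667 + 1 = 2.6667.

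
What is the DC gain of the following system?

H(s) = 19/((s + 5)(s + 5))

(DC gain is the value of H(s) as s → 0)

DC gain = H(0) = 19/(5 × 5) = 19/25 = 0.76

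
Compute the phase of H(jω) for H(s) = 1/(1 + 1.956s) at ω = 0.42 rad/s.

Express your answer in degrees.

Phase = -arctan(ωτ) = -arctan(0.42 × 1.956) = -39.4°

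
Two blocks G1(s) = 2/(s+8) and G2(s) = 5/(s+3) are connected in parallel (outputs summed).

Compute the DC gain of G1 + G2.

Parallel: G_eq = G1 + G2. DC gain = G1(0) + G2(0) = 2/8 + 5/3 = 0.25 + 1.6667 = 1.9167.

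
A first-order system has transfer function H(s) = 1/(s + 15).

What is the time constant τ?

For H(s) = 1/(s + 1/τ), the pole is at -1/τ = -15, so τ = 1/15 = 0.0667 s.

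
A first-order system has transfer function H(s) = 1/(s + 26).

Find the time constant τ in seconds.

For H(s) = 1/(s + 1/τ), the pole is at -1/τ = -26, so τ = 1/26 = 0.0385 s.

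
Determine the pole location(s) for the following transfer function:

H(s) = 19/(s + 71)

Pole is where denominator = 0: s + 71 = 0, so s = -71.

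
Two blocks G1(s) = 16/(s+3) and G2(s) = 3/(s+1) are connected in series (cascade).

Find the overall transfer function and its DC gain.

Series: multiply transfer functions. G_eq = 16/(s+3) × 3/(s+1) = 48/((s+3)(s+1)). DC gain = 48/(3×1) = 16.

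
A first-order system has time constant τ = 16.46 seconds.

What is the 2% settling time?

For first-order system, 2% settling time ≈ 4τ = 4 × 16.46 = 65.84 s.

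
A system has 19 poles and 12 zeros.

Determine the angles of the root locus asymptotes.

n - m = 19 - 12 = 7. Angles: θk = (2k + 1)·180°/7 = 25.71°, 77.14°, 128.57°, 180°, 231.43°, 282.86°, 334.29°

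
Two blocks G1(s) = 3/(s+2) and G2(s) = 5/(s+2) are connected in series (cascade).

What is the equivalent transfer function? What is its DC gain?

Series: multiply transfer functions. G_eq = 3/(s+2) × 5/(s+2) = 15/((s+2)(s+2)). DC gain = 15/(2×2) = 3.75.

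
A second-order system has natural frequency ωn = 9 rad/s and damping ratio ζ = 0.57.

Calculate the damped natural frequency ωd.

ωd = ωn√(1 - ζ²) = 9√(1 - 0.57²) = 7.39 rad/s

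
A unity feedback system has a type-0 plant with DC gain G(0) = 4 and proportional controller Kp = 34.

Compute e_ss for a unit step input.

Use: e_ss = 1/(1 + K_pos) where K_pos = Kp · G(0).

K_pos = Kp · G(0) = 34 × 4 = 136. e_ss = 1/(1 + 136) = 0.0073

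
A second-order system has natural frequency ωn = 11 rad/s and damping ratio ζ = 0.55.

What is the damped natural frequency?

ωd = ωn√(1 - ζ²) = 11√(1 - 0.55²) = 9.19 rad/s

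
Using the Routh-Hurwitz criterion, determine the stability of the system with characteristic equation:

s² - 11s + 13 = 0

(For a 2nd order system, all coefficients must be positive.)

Coefficients: 1, -11, 13. b=-11 not positive, so system is unstable.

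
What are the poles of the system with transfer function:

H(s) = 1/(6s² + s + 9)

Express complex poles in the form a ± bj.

Discriminant = 1² - 4×6×9 = 1 - 216 = -215 < 0, so the poles are a complex conjugate pair s = (-1 ± j√215)/(2×6). Real part = -1/(2×6) = -1/12 ≈ -0.0833; imaginary part = ±√215/(2×6) ≈ 1.2219. Poles: s = -0.0833 ± 1.2219j.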